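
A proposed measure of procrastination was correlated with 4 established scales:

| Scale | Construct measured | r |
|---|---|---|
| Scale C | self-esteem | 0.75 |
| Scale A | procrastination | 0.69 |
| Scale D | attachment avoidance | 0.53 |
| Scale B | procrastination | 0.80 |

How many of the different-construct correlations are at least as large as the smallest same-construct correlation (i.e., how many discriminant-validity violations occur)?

Convergent (same construct = procrastination): Scale A, Scale B.
Smallest convergent = 0.69. Discriminant values: 0.75, 0.53; count ≥ 0.69 → 1.

1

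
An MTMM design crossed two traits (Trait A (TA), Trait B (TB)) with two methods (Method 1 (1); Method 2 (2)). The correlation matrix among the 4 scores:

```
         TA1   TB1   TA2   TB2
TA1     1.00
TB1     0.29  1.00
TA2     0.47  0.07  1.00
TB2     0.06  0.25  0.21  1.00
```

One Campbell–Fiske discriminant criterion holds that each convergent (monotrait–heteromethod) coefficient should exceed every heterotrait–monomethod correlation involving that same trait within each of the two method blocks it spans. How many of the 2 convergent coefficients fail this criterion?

Convergent coefficients and their comparison sets:
TA (methods 1·2): 0.47 vs {0.29, 0.21} → pass.
TB (methods 1·2): 0.25 vs {0.29, 0.21} → fail.
1 of 2 fail.

1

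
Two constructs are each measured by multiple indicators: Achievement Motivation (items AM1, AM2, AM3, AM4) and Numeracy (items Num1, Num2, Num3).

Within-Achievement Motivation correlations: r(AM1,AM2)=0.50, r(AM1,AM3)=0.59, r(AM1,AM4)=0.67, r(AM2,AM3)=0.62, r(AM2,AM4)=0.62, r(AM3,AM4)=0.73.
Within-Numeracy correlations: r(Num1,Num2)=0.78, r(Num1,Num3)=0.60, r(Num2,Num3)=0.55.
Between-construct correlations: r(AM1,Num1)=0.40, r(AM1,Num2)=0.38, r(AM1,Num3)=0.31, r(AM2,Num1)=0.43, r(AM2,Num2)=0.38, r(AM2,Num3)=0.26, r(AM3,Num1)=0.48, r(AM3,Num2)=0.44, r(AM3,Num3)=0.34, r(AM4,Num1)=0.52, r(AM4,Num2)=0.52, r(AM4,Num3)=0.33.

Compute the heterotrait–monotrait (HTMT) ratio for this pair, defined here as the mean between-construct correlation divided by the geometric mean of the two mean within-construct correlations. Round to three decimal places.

0.631

Mean heterotrait r = 4.79/12 = 0.3992.
Mean within-AM = 3.73/6 = 0.6217; mean within-Num = 1.93/3 = 0.6433.
Geometric mean = √(0.6217 × 0.6433) = 0.6324.
HTMT = 0.3992 / 0.6324 = 0.631.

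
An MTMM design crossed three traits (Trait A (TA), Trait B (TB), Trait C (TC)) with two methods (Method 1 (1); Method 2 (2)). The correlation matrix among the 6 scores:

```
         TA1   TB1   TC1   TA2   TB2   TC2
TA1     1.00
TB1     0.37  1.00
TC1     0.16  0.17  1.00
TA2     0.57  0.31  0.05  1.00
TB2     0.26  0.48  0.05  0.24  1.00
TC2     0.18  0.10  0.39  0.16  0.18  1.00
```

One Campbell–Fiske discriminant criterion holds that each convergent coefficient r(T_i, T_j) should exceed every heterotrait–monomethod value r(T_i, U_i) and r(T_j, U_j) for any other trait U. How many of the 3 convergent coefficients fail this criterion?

Checking each validity diagonal entry against its comparison values:
TA (methods 1·2): 0.57 vs {0.37, 0.24, 0.16, 0.16} → pass.
TB (methods 1·2): 0.48 vs {0.37, 0.24, 0.17, 0.18} → pass.
TC (methods 1·2): 0.39 vs {0.16, 0.16, 0.17, 0.18} → pass.
0 of 3 fail.

0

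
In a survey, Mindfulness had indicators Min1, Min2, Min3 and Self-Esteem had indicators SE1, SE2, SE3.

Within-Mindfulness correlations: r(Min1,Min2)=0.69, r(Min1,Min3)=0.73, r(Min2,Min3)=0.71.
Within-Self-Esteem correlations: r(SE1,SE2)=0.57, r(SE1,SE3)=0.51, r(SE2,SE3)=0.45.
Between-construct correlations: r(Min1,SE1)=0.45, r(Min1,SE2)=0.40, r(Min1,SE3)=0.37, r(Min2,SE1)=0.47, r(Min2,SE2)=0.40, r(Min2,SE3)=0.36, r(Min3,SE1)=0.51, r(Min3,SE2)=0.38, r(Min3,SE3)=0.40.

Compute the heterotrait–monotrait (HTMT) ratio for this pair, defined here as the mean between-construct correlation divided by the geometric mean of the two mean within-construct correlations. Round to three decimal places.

0.691

Mean between = 3.74/9 = 0.4156.
Mean within-Min = 2.13/3 = 0.7100; mean within-SE = 1.53/3 = 0.5100.
Geometric mean = √(0.7100 × 0.5100) = 0.6017.
HTMT = 0.4156 / 0.6017 = 0.691.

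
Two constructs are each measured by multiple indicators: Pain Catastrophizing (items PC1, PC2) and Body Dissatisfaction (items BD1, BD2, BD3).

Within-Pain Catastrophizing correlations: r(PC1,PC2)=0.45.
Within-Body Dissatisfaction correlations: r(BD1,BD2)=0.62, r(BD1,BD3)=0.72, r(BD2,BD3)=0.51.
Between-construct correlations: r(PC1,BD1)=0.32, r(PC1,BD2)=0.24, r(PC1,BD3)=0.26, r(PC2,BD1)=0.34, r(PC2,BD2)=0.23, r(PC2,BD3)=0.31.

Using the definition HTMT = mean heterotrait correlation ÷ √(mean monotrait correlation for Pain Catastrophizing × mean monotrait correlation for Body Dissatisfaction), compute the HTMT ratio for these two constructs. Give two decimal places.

0.54

Between-construct mean = 1.70/6 = 0.2833.
Mean within-PC = 0.45/1 = 0.4500; mean within-BD = 1.85/3 = 0.6167.
Geometric mean = √(0.4500 × 0.6167) = 0.5268.
HTMT = 0.2833 / 0.5268 = 0.54.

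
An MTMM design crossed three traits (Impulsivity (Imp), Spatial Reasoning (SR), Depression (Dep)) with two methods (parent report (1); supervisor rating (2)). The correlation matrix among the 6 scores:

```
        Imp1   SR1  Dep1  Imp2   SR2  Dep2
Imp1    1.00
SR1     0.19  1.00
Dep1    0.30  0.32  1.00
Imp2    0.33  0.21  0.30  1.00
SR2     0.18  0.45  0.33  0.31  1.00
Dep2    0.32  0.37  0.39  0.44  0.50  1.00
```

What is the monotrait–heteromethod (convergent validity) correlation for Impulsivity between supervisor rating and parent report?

Same trait (Imp), different methods: r(Imp2, Imp1) = 0.33.

0.33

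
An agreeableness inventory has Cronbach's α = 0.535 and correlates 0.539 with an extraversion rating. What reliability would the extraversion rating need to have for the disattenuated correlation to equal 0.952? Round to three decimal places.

r_true = r_obs / √(r_xx · r_yy) ⇒ 0.952 = 0.539 / √(0.535 · r_yy).
√(0.535 · r_yy) = 0.539 / 0.952 = 0.5662; 0.535 · r_yy = 0.3206; r_yy = 0.3206 / 0.535 ≈ 0.599.

0.599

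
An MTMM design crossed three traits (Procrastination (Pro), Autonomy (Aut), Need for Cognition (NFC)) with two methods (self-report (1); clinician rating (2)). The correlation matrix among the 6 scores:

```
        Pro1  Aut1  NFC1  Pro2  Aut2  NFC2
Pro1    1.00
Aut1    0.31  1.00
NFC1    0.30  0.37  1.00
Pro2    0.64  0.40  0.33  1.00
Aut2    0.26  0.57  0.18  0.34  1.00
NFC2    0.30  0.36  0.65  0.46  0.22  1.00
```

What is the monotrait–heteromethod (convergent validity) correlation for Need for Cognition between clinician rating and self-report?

Same trait (NFC), different methods: r(NFC2, NFC1) = 0.65.

0.65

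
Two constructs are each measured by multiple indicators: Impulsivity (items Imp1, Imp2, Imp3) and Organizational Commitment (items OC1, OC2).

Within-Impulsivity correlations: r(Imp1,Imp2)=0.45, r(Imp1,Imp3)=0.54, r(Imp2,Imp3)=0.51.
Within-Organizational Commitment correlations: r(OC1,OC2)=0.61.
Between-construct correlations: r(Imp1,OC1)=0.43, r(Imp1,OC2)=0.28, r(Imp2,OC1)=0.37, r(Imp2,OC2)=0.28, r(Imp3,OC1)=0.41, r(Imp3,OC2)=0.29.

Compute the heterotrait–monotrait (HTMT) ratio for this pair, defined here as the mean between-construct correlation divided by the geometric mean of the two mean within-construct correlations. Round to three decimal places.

Between-construct mean = 2.06/6 = 0.3433.
Mean within-Imp = 1.50/3 = 0.5000; mean within-OC = 0.61/1 = 0.6100.
Geometric mean = √(0.5000 × 0.6100) = 0.5523.
HTMT = 0.3433 / 0.5523 = 0.622.

0.622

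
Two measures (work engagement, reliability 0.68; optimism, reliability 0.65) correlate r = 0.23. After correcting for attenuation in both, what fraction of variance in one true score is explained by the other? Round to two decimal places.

0.12

Disattenuated r = 0.23 / √(0.68 × 0.65) = 0.23 / 0.6648 = 0.3460.
Shared true-score variance = 0.3460² = 0.1197 ≈ 0.12.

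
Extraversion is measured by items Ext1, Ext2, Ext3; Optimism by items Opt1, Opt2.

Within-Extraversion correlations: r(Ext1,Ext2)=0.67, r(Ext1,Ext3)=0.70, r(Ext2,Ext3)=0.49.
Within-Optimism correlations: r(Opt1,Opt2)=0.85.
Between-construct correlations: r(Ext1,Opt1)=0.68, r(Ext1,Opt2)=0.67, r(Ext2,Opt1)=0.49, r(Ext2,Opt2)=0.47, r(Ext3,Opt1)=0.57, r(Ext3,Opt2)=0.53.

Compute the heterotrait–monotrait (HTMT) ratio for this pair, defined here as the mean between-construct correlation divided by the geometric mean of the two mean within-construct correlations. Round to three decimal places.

0.783

Mean between = 3.41/6 = 0.5683.
Mean within-Ext = 1.86/3 = 0.6200; mean within-Opt = 0.85/1 = 0.8500.
Geometric mean = √(0.6200 × 0.8500) = 0.7259.
HTMT = 0.5683 / 0.7259 = 0.783.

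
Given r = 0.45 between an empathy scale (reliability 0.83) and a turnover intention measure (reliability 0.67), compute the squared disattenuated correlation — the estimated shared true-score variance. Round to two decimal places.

Disattenuated r = 0.45 / √(0.83 × 0.67) = 0.45 / 0.7457 = 0.6035.
Shared true-score variance = 0.6035² = 0.3642 ≈ 0.36.

0.36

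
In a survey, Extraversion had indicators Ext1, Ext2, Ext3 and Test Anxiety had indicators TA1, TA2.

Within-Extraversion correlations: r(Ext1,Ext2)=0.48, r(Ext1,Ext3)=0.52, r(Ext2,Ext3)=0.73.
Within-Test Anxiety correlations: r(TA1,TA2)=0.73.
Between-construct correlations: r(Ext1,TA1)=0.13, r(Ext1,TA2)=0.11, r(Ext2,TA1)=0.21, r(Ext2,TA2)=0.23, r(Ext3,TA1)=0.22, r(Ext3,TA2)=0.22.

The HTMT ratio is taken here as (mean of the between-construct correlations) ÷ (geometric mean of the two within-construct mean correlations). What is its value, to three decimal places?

Mean between = 1.12/6 = 0.1867.
Mean within-Ext = 1.73/3 = 0.5767; mean within-TA = 0.73/1 = 0.7300.
Geometric mean = √(0.5767 × 0.7300) = 0.6488.
HTMT = 0.1867 / 0.6488 = 0.288.

0.288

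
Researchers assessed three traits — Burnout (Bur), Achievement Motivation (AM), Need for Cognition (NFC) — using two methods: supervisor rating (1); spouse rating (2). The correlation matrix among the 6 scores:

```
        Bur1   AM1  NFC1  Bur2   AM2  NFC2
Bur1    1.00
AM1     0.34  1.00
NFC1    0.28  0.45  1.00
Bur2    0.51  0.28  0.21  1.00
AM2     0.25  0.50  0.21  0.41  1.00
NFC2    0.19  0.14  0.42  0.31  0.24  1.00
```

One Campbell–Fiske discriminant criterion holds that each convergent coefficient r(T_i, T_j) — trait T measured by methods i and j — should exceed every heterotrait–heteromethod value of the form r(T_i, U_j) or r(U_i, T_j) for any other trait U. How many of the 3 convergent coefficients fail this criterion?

Convergent coefficients and their comparison sets:
Bur (methods 1·2): 0.51 vs {0.25, 0.28, 0.19, 0.21} → pass.
AM (methods 1·2): 0.50 vs {0.28, 0.25, 0.14, 0.21} → pass.
NFC (methods 1·2): 0.42 vs {0.21, 0.19, 0.21, 0.14} → pass.
0 of 3 fail.

0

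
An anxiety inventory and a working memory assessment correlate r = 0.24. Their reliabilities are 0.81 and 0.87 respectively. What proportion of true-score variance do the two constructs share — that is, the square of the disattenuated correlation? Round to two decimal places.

0.08

Disattenuated r = 0.24 / √(0.81 × 0.87) = 0.24 / 0.8395 = 0.2859.
Shared true-score variance = 0.2859² = 0.0817 ≈ 0.08.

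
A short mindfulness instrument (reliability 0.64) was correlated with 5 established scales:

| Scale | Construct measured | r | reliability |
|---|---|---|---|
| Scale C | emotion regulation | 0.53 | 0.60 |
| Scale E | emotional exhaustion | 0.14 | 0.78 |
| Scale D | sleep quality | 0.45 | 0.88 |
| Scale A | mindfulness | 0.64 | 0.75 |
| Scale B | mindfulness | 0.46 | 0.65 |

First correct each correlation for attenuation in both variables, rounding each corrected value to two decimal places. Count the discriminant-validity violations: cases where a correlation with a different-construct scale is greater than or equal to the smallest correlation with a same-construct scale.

Disattenuated r (r / √(r_scale · r_new)):
  Scale C (disc): 0.53 / √(0.60·0.64) = 0.86
  Scale E (disc): 0.14 / √(0.78·0.64) = 0.20
  Scale D (disc): 0.45 / √(0.88·0.64) = 0.60
  Scale A (conv): 0.64 / √(0.75·0.64) = 0.92
  Scale B (conv): 0.46 / √(0.65·0.64) = 0.71
Smallest convergent = 0.71. Discriminant values: 0.86, 0.20, 0.60; count ≥ 0.71 → 1.

1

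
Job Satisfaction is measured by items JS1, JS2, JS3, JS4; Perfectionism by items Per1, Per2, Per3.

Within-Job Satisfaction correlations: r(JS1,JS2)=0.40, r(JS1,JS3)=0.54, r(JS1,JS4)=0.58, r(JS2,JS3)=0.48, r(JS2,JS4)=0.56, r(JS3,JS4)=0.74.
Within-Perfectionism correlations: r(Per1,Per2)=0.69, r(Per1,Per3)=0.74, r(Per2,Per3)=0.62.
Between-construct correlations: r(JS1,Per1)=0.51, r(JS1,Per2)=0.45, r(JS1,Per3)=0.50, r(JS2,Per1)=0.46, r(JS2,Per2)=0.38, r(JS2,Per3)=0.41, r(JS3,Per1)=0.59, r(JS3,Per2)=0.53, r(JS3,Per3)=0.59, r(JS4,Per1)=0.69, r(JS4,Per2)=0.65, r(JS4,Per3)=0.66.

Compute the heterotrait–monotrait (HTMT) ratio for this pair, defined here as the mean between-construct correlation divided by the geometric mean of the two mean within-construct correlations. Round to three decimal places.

0.873

Mean heterotrait r = 6.42/12 = 0.5350.
Mean within-JS = 3.30/6 = 0.5500; mean within-Per = 2.05/3 = 0.6833.
Geometric mean = √(0.5500 × 0.6833) = 0.6130.
HTMT = 0.5350 / 0.6130 = 0.873.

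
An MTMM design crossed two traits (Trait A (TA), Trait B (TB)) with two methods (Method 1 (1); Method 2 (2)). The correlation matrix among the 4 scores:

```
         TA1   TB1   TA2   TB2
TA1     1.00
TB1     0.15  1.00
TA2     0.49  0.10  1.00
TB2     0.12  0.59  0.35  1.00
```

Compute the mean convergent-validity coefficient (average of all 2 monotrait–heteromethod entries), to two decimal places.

0.54

Convergent values: 0.49, 0.59; mean = 1.08/2 = 0.54.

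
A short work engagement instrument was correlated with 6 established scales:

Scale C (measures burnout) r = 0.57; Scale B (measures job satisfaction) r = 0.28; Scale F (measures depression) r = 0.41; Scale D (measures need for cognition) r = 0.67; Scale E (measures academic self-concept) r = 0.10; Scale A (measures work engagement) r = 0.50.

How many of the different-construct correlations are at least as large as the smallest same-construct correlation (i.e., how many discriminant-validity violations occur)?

Convergent (same construct = work engagement): Scale A.
Smallest convergent = 0.50. Discriminant values: 0.57, 0.28, 0.41, 0.67, 0.10; count ≥ 0.50 → 2.

2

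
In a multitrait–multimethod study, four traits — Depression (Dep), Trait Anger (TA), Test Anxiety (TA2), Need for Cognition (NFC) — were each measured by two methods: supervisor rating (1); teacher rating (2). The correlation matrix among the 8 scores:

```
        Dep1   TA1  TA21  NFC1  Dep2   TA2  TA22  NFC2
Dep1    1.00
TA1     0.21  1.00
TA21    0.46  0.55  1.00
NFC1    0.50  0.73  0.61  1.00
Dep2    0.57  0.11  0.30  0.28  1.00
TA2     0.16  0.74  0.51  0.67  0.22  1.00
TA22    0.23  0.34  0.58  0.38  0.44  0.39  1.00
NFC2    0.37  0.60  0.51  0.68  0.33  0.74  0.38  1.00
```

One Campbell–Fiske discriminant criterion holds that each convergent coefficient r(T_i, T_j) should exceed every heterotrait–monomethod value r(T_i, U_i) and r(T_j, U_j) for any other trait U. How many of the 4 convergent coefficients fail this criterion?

Checking each validity diagonal entry against its comparison values:
Dep (methods 1·2): 0.57 vs {0.21, 0.22, 0.46, 0.44, 0.50, 0.33} → pass.
TA (methods 1·2): 0.74 vs {0.21, 0.22, 0.55, 0.39, 0.73, 0.74} → fail.
TA2 (methods 1·2): 0.58 vs {0.46, 0.44, 0.55, 0.39, 0.61, 0.38} → fail.
NFC (methods 1·2): 0.68 vs {0.50, 0.33, 0.73, 0.74, 0.61, 0.38} → fail.
3 of 4 fail.

3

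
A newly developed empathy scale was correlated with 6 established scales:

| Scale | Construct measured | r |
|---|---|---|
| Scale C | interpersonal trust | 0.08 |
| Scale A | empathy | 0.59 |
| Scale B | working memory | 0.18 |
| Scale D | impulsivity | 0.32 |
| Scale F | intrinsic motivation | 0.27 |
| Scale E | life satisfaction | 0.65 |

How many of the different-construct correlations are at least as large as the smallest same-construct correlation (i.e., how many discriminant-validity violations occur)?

Convergent (same construct = empathy): Scale A.
Smallest convergent = 0.59. Discriminant values: 0.08, 0.18, 0.32, 0.27, 0.65; count ≥ 0.59 → 1.

1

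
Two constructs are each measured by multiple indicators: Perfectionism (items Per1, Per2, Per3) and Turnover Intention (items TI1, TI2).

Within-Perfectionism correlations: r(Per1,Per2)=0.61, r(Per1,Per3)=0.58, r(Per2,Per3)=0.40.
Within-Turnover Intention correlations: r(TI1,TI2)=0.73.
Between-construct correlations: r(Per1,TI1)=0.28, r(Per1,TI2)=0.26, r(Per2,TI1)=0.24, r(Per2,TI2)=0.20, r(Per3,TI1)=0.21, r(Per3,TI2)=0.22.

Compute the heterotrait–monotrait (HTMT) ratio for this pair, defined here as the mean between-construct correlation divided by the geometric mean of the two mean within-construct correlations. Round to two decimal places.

Mean heterotrait r = 1.41/6 = 0.2350.
Mean within-Per = 1.59/3 = 0.5300; mean within-TI = 0.73/1 = 0.7300.
Geometric mean = √(0.5300 × 0.7300) = 0.6220.
HTMT = 0.2350 / 0.6220 = 0.38.

0.38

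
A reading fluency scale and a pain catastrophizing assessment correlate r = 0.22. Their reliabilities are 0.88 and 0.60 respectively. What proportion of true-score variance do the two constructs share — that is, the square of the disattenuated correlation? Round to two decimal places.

Disattenuated r = 0.22 / √(0.88 × 0.60) = 0.22 / 0.7266 = 0.3028.
Shared true-score variance = 0.3028² = 0.0917 ≈ 0.09.

0.09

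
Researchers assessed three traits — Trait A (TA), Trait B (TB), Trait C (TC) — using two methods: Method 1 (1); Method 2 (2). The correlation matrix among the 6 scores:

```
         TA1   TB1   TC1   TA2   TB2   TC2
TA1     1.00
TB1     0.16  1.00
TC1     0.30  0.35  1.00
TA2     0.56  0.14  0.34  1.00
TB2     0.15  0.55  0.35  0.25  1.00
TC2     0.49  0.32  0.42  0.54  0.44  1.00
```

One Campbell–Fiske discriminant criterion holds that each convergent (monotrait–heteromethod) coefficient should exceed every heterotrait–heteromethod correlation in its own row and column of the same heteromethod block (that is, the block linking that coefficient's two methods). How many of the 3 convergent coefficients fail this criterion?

1

Checking each validity diagonal entry against its comparison values:
TA (methods 1·2): 0.56 vs {0.15, 0.14, 0.49, 0.34} → pass.
TB (methods 1·2): 0.55 vs {0.14, 0.15, 0.32, 0.35} → pass.
TC (methods 1·2): 0.42 vs {0.34, 0.49, 0.35, 0.32} → fail.
1 of 3 fail.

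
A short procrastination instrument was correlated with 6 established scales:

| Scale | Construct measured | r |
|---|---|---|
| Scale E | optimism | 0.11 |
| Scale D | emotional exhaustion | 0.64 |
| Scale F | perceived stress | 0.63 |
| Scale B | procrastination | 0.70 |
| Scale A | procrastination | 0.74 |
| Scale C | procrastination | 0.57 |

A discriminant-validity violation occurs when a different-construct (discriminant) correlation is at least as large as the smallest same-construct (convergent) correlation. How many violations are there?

2

Convergent (same construct = procrastination): Scale B, Scale A, Scale C.
Smallest convergent = 0.57. Discriminant values: 0.11, 0.64, 0.63; count ≥ 0.57 → 2.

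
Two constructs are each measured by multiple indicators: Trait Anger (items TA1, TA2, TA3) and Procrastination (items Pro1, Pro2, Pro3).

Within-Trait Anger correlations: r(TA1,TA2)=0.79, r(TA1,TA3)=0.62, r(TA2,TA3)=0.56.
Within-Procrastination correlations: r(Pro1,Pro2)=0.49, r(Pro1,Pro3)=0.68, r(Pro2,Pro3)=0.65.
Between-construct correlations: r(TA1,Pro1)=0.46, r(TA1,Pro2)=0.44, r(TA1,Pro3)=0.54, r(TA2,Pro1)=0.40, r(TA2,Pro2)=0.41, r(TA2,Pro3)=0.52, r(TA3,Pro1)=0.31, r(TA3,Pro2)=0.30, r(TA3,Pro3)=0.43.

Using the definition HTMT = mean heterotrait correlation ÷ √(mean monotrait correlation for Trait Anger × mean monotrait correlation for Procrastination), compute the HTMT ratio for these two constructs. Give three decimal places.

0.671

Mean heterotrait r = 3.81/9 = 0.4233.
Mean within-TA = 1.97/3 = 0.6567; mean within-Pro = 1.82/3 = 0.6067.
Geometric mean = √(0.6567 × 0.6067) = 0.6312.
HTMT = 0.4233 / 0.6312 = 0.671.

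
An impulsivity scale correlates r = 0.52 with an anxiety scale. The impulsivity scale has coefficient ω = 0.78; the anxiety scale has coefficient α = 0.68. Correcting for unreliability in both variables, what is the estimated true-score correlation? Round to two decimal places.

r_true = r_obs / √(r_xx · r_yy) = 0.52 / √(0.78 × 0.68) = 0.52 / √0.5304 = 0.52 / 0.7283 ≈ 0.71.

0.71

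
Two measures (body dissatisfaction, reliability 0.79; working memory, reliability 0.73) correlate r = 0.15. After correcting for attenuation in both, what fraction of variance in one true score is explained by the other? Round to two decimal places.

0.04

Disattenuated r = 0.15 / √(0.79 × 0.73) = 0.15 / 0.7594 = 0.1975.
Shared true-score variance = 0.1975² = 0.0390 ≈ 0.04.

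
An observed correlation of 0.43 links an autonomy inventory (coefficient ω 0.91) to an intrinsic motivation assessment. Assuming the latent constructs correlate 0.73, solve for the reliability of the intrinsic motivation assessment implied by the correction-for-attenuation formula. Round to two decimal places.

0.38

r_true = r_obs / √(r_xx · r_yy) ⇒ 0.73 = 0.43 / √(0.91 · r_yy).
√(0.91 · r_yy) = 0.43 / 0.73 = 0.5890; 0.91 · r_yy = 0.3469; r_yy = 0.3469 / 0.91 ≈ 0.38.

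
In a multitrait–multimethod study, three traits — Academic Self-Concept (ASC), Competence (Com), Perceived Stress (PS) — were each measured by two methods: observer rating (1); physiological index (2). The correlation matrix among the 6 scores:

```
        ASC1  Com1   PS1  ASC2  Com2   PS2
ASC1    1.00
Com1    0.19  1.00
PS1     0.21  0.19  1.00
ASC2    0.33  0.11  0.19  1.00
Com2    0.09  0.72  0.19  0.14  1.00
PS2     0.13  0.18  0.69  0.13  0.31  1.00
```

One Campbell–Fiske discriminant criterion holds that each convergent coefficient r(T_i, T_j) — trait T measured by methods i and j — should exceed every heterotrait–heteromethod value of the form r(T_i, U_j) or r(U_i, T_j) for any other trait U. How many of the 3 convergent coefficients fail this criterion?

Convergent coefficients and their comparison sets:
ASC (methods 1·2): 0.33 vs {0.09, 0.11, 0.13, 0.19} → pass.
Com (methods 1·2): 0.72 vs {0.11, 0.09, 0.18, 0.19} → pass.
PS (methods 1·2): 0.69 vs {0.19, 0.13, 0.19, 0.18} → pass.
0 of 3 fail.

0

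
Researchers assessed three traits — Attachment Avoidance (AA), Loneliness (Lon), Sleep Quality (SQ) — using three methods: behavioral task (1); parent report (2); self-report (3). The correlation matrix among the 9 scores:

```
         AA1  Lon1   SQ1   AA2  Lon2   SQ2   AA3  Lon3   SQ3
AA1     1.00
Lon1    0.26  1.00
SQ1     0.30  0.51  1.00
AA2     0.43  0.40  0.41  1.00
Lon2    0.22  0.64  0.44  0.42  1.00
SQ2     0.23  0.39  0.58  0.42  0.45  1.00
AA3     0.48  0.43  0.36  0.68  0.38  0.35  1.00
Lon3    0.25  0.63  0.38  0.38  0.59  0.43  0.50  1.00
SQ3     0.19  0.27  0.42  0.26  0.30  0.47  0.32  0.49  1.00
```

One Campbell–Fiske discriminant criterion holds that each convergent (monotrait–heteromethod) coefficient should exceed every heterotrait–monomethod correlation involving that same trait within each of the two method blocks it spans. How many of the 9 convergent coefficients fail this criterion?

3

Checking each validity diagonal entry against its comparison values:
AA (methods 1·2): 0.43 vs {0.26, 0.42, 0.30, 0.42} → pass.
AA (methods 1·3): 0.48 vs {0.26, 0.50, 0.30, 0.32} → fail.
AA (methods 2·3): 0.68 vs {0.42, 0.50, 0.42, 0.32} → pass.
Lon (methods 1·2): 0.64 vs {0.26, 0.42, 0.51, 0.45} → pass.
Lon (methods 1·3): 0.63 vs {0.26, 0.50, 0.51, 0.49} → pass.
Lon (methods 2·3): 0.59 vs {0.42, 0.50, 0.45, 0.49} → pass.
SQ (methods 1·2): 0.58 vs {0.30, 0.42, 0.51, 0.45} → pass.
SQ (methods 1·3): 0.42 vs {0.30, 0.32, 0.51, 0.49} → fail.
SQ (methods 2·3): 0.47 vs {0.42, 0.32, 0.45, 0.49} → fail.
3 of 9 fail.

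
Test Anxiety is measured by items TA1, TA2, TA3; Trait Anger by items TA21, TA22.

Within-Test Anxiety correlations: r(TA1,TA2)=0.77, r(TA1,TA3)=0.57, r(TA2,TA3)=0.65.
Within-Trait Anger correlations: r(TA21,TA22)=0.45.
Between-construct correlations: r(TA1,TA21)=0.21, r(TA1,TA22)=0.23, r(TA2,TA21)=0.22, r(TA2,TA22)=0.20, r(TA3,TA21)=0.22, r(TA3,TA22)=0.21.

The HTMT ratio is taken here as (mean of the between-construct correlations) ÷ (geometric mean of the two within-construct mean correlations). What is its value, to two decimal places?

Between-construct mean = 1.29/6 = 0.2150.
Mean within-TA = 1.99/3 = 0.6633; mean within-TA2 = 0.45/1 = 0.4500.
Geometric mean = √(0.6633 × 0.4500) = 0.5463.
HTMT = 0.2150 / 0.5463 = 0.39.

0.39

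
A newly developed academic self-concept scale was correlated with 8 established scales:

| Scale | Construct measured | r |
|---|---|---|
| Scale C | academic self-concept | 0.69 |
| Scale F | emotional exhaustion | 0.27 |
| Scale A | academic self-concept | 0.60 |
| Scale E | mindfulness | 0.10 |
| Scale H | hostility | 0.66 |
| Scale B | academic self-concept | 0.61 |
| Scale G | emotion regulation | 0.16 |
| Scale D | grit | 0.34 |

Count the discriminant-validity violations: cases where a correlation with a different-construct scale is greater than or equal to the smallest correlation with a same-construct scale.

Convergent (same construct = academic self-concept): Scale C, Scale A, Scale B.
Smallest convergent = 0.60. Discriminant values: 0.27, 0.10, 0.66, 0.16, 0.34; count ≥ 0.60 → 1.

1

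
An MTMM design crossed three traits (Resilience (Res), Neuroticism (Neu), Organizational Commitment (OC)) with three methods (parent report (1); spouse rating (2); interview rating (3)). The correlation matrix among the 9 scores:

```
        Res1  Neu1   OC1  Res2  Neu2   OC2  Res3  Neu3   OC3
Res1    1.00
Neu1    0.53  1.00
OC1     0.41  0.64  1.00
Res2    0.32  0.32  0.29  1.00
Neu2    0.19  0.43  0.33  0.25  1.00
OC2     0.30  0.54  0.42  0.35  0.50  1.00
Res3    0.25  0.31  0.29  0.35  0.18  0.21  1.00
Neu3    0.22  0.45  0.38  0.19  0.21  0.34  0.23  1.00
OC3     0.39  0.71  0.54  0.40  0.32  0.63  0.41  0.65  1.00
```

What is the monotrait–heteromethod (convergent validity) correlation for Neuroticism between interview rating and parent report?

Same trait (Neu), different methods: r(Neu3, Neu1) = 0.45.

0.45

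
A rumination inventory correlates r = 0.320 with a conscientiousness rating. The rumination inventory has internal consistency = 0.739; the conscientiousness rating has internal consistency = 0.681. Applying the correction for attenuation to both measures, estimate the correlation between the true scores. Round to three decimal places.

0.451

r_true = r_obs / √(r_xx · r_yy) = 0.320 / √(0.739 × 0.681) = 0.320 / √0.503259 = 0.320 / 0.7094 ≈ 0.451.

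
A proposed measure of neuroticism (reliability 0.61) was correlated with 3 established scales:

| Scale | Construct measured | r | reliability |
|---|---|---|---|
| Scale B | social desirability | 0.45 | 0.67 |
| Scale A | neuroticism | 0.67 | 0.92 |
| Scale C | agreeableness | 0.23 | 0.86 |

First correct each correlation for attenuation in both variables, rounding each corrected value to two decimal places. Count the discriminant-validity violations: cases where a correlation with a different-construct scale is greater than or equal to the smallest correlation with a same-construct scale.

0

Disattenuated r (r / √(r_scale · r_new)):
  Scale B (disc): 0.45 / √(0.67·0.61) = 0.70
  Scale A (conv): 0.67 / √(0.92·0.61) = 0.89
  Scale C (disc): 0.23 / √(0.86·0.61) = 0.32
Smallest convergent = 0.89. Discriminant values: 0.70, 0.32; count ≥ 0.89 → 0.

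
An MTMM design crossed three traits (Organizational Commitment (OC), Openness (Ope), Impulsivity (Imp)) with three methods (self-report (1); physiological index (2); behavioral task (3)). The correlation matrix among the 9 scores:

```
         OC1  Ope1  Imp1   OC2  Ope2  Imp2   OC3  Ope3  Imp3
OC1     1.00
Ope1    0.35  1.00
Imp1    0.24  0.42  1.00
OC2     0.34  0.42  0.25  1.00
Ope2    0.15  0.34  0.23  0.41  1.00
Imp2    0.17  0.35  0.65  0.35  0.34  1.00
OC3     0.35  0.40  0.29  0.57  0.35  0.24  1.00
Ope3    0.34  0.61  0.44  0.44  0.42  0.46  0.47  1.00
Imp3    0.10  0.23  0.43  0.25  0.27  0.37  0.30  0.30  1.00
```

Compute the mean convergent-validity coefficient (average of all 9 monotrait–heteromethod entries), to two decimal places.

Convergent values: 0.34, 0.35, 0.57, 0.34, 0.61, 0.42, 0.65, 0.43, 0.37; mean = 4.08/9 = 0.45.

0.45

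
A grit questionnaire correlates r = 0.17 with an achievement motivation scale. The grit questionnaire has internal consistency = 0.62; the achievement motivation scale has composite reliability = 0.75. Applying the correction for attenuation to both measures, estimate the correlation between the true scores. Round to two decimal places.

r_true = r_obs / √(r_xx · r_yy) = 0.17 / √(0.62 × 0.75) = 0.17 / √0.4650 = 0.17 / 0.6819 ≈ 0.25.

0.25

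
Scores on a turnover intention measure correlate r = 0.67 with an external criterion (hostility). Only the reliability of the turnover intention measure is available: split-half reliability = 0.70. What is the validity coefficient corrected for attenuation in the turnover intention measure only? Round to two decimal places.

0.80

Single correction: r_c = r_obs / √r_xx = 0.67 / √0.70 = 0.67 / 0.8367 ≈ 0.80.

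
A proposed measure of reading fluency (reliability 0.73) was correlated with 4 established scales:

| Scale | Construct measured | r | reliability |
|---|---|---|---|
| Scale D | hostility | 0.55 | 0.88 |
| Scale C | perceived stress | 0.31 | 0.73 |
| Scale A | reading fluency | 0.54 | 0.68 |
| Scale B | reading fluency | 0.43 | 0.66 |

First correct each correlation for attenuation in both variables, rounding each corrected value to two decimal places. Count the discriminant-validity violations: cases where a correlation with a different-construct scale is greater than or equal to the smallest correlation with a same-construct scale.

Disattenuated r (r / √(r_scale · r_new)):
  Scale D (disc): 0.55 / √(0.88·0.73) = 0.69
  Scale C (disc): 0.31 / √(0.73·0.73) = 0.42
  Scale A (conv): 0.54 / √(0.68·0.73) = 0.77
  Scale B (conv): 0.43 / √(0.66·0.73) = 0.62
Smallest convergent = 0.62. Discriminant values: 0.69, 0.42; count ≥ 0.62 → 1.

1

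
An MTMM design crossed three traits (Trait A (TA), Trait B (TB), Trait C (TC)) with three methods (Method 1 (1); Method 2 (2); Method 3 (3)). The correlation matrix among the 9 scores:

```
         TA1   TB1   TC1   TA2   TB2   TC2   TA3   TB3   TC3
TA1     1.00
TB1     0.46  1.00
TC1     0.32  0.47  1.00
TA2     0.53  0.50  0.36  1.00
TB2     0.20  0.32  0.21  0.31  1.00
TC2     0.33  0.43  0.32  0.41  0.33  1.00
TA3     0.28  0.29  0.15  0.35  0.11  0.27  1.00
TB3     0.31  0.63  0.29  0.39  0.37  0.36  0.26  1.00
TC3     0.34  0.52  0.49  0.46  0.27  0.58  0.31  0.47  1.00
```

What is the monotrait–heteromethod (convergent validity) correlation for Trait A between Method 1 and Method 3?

0.28

Same trait (TA), different methods: r(TA1, TA3) = 0.28.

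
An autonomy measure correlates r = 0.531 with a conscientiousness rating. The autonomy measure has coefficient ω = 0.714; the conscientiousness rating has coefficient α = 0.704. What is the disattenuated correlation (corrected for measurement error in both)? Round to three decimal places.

0.749

r_true = r_obs / √(r_xx · r_yy) = 0.531 / √(0.714 × 0.704) = 0.531 / √0.502656 = 0.531 / 0.7090 ≈ 0.749.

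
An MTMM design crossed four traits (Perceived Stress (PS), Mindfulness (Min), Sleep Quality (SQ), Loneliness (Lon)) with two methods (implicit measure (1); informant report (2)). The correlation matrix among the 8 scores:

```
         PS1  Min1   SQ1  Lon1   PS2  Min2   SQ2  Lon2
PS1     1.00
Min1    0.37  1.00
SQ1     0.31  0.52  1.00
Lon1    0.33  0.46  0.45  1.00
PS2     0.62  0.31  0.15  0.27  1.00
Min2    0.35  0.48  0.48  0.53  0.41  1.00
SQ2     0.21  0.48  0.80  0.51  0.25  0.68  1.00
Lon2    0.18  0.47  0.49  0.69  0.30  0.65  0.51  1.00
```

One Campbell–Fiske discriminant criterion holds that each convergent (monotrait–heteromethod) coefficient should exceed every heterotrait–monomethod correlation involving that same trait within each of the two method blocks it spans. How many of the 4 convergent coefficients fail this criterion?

Checking each validity diagonal entry against its comparison values:
PS (methods 1·2): 0.62 vs {0.37, 0.41, 0.31, 0.25, 0.33, 0.30} → pass.
Min (methods 1·2): 0.48 vs {0.37, 0.41, 0.52, 0.68, 0.46, 0.65} → fail.
SQ (methods 1·2): 0.80 vs {0.31, 0.25, 0.52, 0.68, 0.45, 0.51} → pass.
Lon (methods 1·2): 0.69 vs {0.33, 0.30, 0.46, 0.65, 0.45, 0.51} → pass.
1 of 4 fail.

1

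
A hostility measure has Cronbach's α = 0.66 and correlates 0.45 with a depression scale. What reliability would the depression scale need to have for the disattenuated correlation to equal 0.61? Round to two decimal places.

r_true = r_obs / √(r_xx · r_yy) ⇒ 0.61 = 0.45 / √(0.66 · r_yy).
√(0.66 · r_yy) = 0.45 / 0.61 = 0.7377; 0.66 · r_yy = 0.5442; r_yy = 0.5442 / 0.66 ≈ 0.82.

0.82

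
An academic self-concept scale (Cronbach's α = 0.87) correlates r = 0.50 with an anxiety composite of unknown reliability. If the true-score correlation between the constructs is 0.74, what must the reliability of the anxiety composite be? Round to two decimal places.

0.52

r_true = r_obs / √(r_xx · r_yy) ⇒ 0.74 = 0.50 / √(0.87 · r_yy).
√(0.87 · r_yy) = 0.50 / 0.74 = 0.6757; 0.87 · r_yy = 0.4566; r_yy = 0.4566 / 0.87 ≈ 0.52.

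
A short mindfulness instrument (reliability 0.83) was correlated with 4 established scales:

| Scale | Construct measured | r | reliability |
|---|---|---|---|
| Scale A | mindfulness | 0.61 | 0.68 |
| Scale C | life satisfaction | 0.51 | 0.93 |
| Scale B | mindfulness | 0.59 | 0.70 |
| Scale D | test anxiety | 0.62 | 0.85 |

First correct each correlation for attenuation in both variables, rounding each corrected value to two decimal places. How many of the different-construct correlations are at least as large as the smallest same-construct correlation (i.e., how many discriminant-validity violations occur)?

Disattenuated r (r / √(r_scale · r_new)):
  Scale A (conv): 0.61 / √(0.68·0.83) = 0.81
  Scale C (disc): 0.51 / √(0.93·0.83) = 0.58
  Scale B (conv): 0.59 / √(0.70·0.83) = 0.77
  Scale D (disc): 0.62 / √(0.85·0.83) = 0.74
Smallest convergent = 0.77. Discriminant values: 0.58, 0.74; count ≥ 0.77 → 0.

0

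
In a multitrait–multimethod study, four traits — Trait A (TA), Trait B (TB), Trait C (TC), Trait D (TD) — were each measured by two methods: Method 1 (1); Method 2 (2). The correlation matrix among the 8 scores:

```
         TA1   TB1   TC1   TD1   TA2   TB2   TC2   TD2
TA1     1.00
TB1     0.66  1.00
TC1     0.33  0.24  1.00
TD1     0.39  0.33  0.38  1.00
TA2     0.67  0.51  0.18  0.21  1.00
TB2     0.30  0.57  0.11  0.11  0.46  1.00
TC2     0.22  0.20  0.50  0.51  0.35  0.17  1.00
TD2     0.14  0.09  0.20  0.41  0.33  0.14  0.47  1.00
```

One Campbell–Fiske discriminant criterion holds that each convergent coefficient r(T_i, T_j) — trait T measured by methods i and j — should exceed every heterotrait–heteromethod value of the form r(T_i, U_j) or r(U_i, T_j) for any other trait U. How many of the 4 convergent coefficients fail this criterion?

2

Each convergent coefficient versus the relevant comparison correlations:
TA (methods 1·2): 0.67 vs {0.30, 0.51, 0.22, 0.18, 0.14, 0.21} → pass.
TB (methods 1·2): 0.57 vs {0.51, 0.30, 0.20, 0.11, 0.09, 0.11} → pass.
TC (methods 1·2): 0.50 vs {0.18, 0.22, 0.11, 0.20, 0.20, 0.51} → fail.
TD (methods 1·2): 0.41 vs {0.21, 0.14, 0.11, 0.09, 0.51, 0.20} → fail.
2 of 4 fail.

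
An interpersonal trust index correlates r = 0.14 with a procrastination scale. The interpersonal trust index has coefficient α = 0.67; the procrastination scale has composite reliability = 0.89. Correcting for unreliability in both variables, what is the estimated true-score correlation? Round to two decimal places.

0.18

r_true = r_obs / √(r_xx · r_yy) = 0.14 / √(0.67 × 0.89) = 0.14 / √0.5963 = 0.14 / 0.7722 ≈ 0.18.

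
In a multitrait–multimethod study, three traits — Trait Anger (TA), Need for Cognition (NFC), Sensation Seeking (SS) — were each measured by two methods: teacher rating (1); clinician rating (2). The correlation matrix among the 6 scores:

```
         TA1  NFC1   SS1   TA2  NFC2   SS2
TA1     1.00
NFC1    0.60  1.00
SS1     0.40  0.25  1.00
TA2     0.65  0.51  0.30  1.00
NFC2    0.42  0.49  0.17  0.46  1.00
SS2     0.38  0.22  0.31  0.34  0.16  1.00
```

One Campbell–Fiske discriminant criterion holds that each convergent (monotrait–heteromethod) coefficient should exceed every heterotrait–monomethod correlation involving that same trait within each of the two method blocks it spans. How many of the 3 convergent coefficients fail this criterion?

Checking each validity diagonal entry against its comparison values:
TA (methods 1·2): 0.65 vs {0.60, 0.46, 0.40, 0.34} → pass.
NFC (methods 1·2): 0.49 vs {0.60, 0.46, 0.25, 0.16} → fail.
SS (methods 1·2): 0.31 vs {0.40, 0.34, 0.25, 0.16} → fail.
2 of 3 fail.

2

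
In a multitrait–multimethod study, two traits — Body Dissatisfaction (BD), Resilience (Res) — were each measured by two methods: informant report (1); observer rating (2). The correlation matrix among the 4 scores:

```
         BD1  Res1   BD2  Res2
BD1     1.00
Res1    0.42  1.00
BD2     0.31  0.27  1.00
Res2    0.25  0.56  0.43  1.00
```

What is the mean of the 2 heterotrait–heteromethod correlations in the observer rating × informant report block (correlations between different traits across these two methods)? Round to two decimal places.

HTHM values (method 2 × method 1): 0.27, 0.25; mean = 0.52/2 = 0.26.

0.26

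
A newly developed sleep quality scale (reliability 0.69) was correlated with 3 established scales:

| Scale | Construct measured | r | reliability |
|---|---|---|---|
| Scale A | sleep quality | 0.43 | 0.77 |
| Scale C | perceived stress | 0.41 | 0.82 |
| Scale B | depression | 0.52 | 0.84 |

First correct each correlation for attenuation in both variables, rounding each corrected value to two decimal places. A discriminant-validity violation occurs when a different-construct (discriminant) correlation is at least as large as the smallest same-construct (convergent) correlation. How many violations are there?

Disattenuated r (r / √(r_scale · r_new)):
  Scale A (conv): 0.43 / √(0.77·0.69) = 0.59
  Scale C (disc): 0.41 / √(0.82·0.69) = 0.55
  Scale B (disc): 0.52 / √(0.84·0.69) = 0.68
Smallest convergent = 0.59. Discriminant values: 0.55, 0.68; count ≥ 0.59 → 1.

1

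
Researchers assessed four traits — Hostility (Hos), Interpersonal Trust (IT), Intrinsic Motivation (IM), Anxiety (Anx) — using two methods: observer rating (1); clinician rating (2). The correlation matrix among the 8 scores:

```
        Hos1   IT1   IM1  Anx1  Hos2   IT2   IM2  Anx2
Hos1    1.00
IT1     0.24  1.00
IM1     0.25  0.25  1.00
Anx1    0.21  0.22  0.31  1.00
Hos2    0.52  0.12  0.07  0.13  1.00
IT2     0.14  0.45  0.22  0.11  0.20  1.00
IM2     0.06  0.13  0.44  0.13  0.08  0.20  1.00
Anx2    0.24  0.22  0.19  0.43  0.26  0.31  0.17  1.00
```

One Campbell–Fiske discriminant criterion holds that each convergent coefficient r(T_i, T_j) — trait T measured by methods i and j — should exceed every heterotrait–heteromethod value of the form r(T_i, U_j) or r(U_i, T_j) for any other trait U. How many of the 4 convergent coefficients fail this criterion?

Each convergent coefficient versus the relevant comparison correlations:
Hos (methods 1·2): 0.52 vs {0.14, 0.12, 0.06, 0.07, 0.24, 0.13} → pass.
IT (methods 1·2): 0.45 vs {0.12, 0.14, 0.13, 0.22, 0.22, 0.11} → pass.
IM (methods 1·2): 0.44 vs {0.07, 0.06, 0.22, 0.13, 0.19, 0.13} → pass.
Anx (methods 1·2): 0.43 vs {0.13, 0.24, 0.11, 0.22, 0.13, 0.19} → pass.
0 of 4 fail.

0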